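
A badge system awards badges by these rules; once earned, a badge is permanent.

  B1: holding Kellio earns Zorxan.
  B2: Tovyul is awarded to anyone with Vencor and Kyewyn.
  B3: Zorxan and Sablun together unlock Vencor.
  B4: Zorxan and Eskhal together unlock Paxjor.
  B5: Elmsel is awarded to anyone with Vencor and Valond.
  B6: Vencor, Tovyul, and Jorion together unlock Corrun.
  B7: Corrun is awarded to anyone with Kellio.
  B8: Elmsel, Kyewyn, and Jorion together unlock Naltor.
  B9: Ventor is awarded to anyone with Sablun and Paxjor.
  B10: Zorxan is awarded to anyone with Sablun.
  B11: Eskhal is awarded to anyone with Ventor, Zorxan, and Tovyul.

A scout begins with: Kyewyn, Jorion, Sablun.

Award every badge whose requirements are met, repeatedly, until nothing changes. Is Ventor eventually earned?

Ventor would need Sablun and Paxjor (B9), but Paxjor is never earned.

No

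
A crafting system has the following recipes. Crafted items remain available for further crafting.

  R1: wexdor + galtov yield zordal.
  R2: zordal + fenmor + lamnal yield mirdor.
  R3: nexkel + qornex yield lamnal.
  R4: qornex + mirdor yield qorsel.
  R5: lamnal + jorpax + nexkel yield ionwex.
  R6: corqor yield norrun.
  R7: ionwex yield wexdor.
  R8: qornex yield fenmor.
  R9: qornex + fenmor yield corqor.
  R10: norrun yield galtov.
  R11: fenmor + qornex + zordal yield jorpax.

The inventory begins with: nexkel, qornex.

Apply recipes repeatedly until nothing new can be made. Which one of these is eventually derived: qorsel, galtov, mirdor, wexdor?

Using R8, qornex makes fenmor.
Using R9, qornex and fenmor make corqor.
Using R6, corqor makes norrun.
Using R10, norrun makes galtov.
mirdor would need zordal, fenmor, and lamnal (R2), but zordal is never obtained. wexdor would need ionwex (R7), but ionwex is never obtained. qorsel would need qornex and mirdor (R4), but mirdor is never obtained.

galtov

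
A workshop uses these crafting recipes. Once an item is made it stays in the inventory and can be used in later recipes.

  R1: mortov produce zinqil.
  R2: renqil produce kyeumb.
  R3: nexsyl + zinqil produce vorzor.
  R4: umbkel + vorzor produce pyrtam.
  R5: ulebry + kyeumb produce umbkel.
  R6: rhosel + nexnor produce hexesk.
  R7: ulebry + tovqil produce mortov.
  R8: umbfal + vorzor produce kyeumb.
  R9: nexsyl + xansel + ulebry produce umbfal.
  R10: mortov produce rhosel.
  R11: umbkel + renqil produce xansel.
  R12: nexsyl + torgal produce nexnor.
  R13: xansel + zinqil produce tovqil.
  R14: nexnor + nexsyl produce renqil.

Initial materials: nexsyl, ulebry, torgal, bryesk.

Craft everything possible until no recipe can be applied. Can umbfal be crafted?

nexsyl + torgal → nexnor (R12).
Using R14, nexnor and nexsyl make renqil.
Using R2, renqil makes kyeumb.
Using R5, ulebry and kyeumb make umbkel.
umbkel + renqil → xansel (R11).
Using R9, nexsyl, xansel, and ulebry make umbfal.

Yes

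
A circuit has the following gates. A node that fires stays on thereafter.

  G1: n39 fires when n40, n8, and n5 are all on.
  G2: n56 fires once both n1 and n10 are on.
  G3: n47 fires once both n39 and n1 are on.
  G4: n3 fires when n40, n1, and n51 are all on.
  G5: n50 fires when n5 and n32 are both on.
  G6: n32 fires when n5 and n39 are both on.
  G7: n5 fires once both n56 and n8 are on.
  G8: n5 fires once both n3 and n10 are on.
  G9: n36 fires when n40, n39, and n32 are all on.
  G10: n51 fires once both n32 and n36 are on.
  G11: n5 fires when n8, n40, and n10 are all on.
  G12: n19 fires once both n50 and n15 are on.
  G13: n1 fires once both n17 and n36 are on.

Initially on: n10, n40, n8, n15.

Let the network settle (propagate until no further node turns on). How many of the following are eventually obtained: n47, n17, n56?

n47 would need n39 and n1 (G3), but n1 never turns on.
No rule produces n17, and it is not given.
n56 would need n1 and n10 (G2), but n1 never turns on.
None of the 3 are reached.

0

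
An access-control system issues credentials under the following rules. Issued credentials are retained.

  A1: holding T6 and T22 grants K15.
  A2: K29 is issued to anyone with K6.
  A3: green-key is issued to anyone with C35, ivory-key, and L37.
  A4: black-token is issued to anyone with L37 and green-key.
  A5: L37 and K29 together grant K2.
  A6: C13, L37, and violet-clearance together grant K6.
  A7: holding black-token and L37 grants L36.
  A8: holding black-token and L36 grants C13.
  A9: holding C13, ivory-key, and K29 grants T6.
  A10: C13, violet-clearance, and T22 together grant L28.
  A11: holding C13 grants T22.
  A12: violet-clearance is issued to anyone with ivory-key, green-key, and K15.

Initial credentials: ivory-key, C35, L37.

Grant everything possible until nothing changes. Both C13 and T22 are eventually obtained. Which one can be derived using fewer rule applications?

C13: Holding C35, ivory-key, and L37 grants green-key (A3). Holding L37 and green-key grants black-token (A4). Holding black-token and L37 grants L36 (A7). Holding black-token and L36 grants C13 (A8). [4 rule applications]
T22: Holding C35, ivory-key, and L37 grants green-key (A3). Holding L37 and green-key grants black-token (A4). Holding black-token and L37 grants L36 (A7). Holding black-token and L36 grants C13 (A8). Holding C13 grants T22 (A11). [5 rule applications]
C13 needs fewer.

C13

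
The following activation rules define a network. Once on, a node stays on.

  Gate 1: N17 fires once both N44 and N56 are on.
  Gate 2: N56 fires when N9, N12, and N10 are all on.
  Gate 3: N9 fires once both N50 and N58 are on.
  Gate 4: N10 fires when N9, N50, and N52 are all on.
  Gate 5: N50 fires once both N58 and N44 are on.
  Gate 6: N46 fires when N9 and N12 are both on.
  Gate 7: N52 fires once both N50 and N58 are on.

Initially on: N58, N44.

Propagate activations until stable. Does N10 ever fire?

N58 and N44 are on, so N50 fires (Gate 5).
Gate 3: N50 and N58 on → N9 on.
Gate 7: N50 and N58 on → N52 on.
Gate 4: N9, N50, and N52 on → N10 on.

Yes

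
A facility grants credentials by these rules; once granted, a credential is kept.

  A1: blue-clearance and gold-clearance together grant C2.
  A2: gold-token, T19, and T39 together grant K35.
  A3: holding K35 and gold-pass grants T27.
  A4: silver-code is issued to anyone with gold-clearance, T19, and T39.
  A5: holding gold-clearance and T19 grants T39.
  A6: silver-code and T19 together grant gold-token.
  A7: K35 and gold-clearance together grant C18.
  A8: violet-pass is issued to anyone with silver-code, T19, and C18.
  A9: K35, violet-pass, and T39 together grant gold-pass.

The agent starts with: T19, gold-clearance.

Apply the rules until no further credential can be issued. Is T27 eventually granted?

Holding gold-clearance and T19 grants T39 (A5).
Holding gold-clearance, T19, and T39 grants silver-code (A4).
Holding silver-code and T19 grants gold-token (A6).
Holding gold-token, T19, and T39 grants K35 (A2).
Holding K35 and gold-clearance grants C18 (A7).
Holding silver-code, T19, and C18 grants violet-pass (A8).
Holding K35, violet-pass, and T39 grants gold-pass (A9).
Holding K35 and gold-pass grants T27 (A3).

Yes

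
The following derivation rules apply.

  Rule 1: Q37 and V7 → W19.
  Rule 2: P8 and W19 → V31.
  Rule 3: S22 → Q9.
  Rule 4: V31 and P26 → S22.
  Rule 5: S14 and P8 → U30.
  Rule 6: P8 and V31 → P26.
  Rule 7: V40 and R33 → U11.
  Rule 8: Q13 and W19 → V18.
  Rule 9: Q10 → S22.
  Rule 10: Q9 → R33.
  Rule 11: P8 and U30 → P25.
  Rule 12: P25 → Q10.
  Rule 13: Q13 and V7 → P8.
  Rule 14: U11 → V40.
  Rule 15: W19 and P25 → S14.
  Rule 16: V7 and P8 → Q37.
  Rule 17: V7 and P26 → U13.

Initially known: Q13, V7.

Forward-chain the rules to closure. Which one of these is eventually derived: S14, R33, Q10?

R33

From Q13 and V7, Rule 13 gives P8.
From V7 and P8, Rule 16 gives Q37.
From Q37 and V7, Rule 1 gives W19.
From P8 and W19, Rule 2 gives V31.
P8 and V31 hold, so P26 follows (Rule 6).
From V31 and P26, Rule 4 gives S22.
From S22, Rule 3 gives Q9.
Q9 holds, so R33 follows (Rule 10).
Q10 would need P25 (Rule 12), but P25 is never established. S14 would need W19 and P25 (Rule 15), but P25 is never established.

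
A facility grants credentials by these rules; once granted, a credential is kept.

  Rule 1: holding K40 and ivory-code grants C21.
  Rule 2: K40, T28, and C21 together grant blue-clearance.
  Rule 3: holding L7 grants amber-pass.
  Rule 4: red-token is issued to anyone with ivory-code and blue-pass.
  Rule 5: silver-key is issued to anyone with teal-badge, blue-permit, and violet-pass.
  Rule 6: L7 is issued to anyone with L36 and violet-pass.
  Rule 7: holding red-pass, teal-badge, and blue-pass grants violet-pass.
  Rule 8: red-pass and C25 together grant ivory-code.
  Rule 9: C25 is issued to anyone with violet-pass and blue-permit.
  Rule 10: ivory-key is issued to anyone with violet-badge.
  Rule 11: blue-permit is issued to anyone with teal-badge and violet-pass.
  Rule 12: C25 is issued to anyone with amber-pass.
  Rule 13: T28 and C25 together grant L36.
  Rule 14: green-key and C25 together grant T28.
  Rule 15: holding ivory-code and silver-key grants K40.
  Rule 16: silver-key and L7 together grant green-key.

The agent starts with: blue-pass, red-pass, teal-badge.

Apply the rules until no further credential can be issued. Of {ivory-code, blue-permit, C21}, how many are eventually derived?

Holding red-pass, teal-badge, and blue-pass grants violet-pass (Rule 7).
Holding teal-badge and violet-pass grants blue-permit (Rule 11).
Holding violet-pass and blue-permit grants C25 (Rule 9).
Holding teal-badge, blue-permit, and violet-pass grants silver-key (Rule 5).
Holding red-pass and C25 grants ivory-code (Rule 8).
Holding ivory-code and silver-key grants K40 (Rule 15).
Holding K40 and ivory-code grants C21 (Rule 1).
ivory-code: reached.
blue-permit: reached.
C21: reached.
All 3 are reached.

3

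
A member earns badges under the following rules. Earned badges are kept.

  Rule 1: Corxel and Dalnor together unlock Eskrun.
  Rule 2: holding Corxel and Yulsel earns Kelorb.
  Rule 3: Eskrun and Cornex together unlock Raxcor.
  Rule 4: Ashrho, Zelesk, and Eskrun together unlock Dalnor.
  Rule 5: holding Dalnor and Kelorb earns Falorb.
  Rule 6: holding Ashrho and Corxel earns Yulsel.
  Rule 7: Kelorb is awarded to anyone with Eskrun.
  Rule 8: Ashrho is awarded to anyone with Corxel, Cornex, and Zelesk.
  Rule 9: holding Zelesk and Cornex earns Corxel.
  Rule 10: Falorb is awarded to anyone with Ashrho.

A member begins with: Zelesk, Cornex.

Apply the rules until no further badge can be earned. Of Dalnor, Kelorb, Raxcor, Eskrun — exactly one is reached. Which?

Kelorb

With Zelesk and Cornex, Corxel is earned (Rule 9).
With Corxel, Cornex, and Zelesk, Ashrho is earned (Rule 8).
With Ashrho and Corxel, Yulsel is earned (Rule 6).
With Corxel and Yulsel, Kelorb is earned (Rule 2).
Raxcor would need Eskrun and Cornex (Rule 3), but Eskrun is never earned. Eskrun would need Corxel and Dalnor (Rule 1), but Dalnor is never earned. Dalnor would need Ashrho, Zelesk, and Eskrun (Rule 4), but Eskrun is never earned.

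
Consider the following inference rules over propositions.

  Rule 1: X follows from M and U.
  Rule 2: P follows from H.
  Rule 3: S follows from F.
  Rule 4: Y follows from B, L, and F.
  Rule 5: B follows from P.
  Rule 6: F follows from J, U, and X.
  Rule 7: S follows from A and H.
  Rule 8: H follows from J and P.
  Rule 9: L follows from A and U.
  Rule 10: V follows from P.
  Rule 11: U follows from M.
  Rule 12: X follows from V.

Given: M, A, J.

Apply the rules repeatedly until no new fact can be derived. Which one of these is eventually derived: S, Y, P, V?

S

From M, Rule 11 gives U.
From M and U, Rule 1 gives X.
From J, U, and X, Rule 6 gives F.
From F, Rule 3 gives S.
P would need H (Rule 2), but H is never established. Y would need B, L, and F (Rule 4), but B is never established. V would need P (Rule 10), but P is never established.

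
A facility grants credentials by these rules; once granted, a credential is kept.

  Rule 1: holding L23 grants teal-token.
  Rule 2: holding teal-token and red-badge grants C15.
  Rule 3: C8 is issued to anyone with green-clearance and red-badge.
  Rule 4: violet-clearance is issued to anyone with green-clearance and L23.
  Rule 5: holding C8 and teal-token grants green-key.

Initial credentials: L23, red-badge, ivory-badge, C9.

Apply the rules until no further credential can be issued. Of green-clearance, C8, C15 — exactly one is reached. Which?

C15

Holding L23 grants teal-token (Rule 1).
Holding teal-token and red-badge grants C15 (Rule 2).
No rule produces green-clearance, and it is not given. C8 would need green-clearance and red-badge (Rule 3), but green-clearance is never granted.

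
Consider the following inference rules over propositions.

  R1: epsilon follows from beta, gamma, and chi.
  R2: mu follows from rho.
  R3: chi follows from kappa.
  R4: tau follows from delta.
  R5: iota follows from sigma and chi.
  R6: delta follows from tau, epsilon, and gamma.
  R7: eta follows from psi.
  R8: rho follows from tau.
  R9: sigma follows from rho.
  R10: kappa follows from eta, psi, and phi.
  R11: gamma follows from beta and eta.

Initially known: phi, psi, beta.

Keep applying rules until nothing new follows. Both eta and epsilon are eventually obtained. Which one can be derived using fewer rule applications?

eta

eta: psi holds, so eta follows (R7). [1 rule application]
epsilon: psi holds, so eta follows (R7). eta, psi, and phi hold, so kappa follows (R10). From beta and eta, R11 gives gamma. From kappa, R3 gives chi. beta, gamma, and chi hold, so epsilon follows (R1). [5 rule applications]
eta needs fewer.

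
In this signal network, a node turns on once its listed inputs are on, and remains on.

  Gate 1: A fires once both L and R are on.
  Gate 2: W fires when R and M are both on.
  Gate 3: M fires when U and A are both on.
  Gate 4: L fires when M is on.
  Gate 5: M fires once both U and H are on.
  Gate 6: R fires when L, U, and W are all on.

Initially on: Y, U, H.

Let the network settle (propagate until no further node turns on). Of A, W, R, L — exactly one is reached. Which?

U and H are on, so M fires (Gate 5).
M is on, so L fires (Gate 4).
R would need L, U, and W (Gate 6), but W never turns on. A would need L and R (Gate 1), but R never turns on. W would need R and M (Gate 2), but R never turns on.

L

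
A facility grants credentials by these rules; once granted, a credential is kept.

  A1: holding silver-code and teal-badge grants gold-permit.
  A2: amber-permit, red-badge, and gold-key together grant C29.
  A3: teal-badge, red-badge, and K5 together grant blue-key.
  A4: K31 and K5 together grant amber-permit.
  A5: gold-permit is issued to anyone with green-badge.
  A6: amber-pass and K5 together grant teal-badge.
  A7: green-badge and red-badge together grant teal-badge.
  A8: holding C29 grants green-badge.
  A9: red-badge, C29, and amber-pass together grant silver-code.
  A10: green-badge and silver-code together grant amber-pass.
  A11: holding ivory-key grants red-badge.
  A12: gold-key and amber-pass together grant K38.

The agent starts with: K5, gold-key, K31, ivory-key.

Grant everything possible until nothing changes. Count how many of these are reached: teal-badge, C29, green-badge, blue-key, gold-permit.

Holding K31 and K5 grants amber-permit (A4).
Holding ivory-key grants red-badge (A11).
Holding amber-permit, red-badge, and gold-key grants C29 (A2).
Holding C29 grants green-badge (A8).
Holding green-badge grants gold-permit (A5).
Holding green-badge and red-badge grants teal-badge (A7).
Holding teal-badge, red-badge, and K5 grants blue-key (A3).
teal-badge: reached.
C29: reached.
green-badge: reached.
blue-key: reached.
gold-permit: reached.
All 5 are reached.

5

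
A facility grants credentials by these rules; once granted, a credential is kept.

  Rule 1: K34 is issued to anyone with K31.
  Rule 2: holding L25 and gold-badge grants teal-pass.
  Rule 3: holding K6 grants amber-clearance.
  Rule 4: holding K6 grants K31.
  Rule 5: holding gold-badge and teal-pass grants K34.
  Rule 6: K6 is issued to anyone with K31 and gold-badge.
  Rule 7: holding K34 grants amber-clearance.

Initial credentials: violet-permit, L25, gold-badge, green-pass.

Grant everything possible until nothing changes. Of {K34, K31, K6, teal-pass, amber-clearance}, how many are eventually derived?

3

Holding L25 and gold-badge grants teal-pass (Rule 2).
Holding gold-badge and teal-pass grants K34 (Rule 5).
Holding K34 grants amber-clearance (Rule 7).
K34: reached.
K31 would need K6 (Rule 4), but K6 is never granted.
K6 would need K31 and gold-badge (Rule 6), but K31 is never granted.
teal-pass: reached.
amber-clearance: reached.
Reached: K34, teal-pass, and amber-clearance — 3 of the 5.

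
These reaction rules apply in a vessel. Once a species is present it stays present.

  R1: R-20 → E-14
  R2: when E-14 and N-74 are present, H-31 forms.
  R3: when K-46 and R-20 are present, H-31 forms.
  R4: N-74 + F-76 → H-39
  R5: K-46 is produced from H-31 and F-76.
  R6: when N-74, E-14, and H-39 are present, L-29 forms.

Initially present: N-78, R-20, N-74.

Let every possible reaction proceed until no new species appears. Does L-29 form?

No

L-29 would need N-74, E-14, and H-39 (R6), but H-39 never forms.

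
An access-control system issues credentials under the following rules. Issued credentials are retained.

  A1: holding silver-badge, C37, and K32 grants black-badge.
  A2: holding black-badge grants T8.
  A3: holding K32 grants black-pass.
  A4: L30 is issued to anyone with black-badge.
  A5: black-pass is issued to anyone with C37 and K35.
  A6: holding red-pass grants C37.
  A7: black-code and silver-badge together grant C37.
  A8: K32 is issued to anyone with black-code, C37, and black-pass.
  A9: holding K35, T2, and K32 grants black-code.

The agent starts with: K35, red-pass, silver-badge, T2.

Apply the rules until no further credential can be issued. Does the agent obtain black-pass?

Holding red-pass grants C37 (A6).
Holding C37 and K35 grants black-pass (A5).

Yes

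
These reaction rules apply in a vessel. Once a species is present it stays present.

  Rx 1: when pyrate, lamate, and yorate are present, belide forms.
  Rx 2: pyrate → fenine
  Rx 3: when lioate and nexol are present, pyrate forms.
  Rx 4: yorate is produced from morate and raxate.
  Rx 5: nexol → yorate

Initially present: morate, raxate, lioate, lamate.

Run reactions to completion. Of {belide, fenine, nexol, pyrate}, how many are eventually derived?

belide would need pyrate, lamate, and yorate (Rx 1), but pyrate never forms.
fenine would need pyrate (Rx 2), but pyrate never forms.
No rule produces nexol, and it is not given.
pyrate would need lioate and nexol (Rx 3), but nexol never forms.
None of the 4 are reached.

0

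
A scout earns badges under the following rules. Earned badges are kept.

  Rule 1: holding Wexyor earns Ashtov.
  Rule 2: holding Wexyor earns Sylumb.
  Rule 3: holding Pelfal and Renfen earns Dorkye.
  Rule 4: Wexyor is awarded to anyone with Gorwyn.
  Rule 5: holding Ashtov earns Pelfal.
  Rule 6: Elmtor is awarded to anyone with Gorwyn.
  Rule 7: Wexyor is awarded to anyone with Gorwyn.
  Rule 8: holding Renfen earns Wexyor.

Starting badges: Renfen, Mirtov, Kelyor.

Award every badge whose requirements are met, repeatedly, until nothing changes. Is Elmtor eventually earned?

No

Elmtor would need Gorwyn (Rule 6), but Gorwyn is never earned.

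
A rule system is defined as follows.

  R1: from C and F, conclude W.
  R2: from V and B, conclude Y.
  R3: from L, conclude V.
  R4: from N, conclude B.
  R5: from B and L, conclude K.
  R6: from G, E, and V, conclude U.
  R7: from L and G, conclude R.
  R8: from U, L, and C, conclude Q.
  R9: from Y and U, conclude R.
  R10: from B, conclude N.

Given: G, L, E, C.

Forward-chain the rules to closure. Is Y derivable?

No

Y would need V and B (R2), but B is never established.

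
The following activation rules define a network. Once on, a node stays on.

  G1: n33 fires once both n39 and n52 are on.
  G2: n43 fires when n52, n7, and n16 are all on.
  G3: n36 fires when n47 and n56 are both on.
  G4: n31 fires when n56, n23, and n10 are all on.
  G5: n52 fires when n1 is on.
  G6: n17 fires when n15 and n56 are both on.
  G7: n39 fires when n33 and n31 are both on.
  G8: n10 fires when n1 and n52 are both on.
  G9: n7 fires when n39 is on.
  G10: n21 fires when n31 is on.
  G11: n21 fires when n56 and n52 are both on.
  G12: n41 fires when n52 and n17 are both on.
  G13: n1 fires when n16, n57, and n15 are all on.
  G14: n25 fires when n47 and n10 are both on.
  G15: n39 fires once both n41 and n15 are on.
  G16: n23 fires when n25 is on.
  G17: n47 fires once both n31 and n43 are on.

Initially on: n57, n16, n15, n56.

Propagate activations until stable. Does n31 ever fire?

n31 would need n56, n23, and n10 (G4), but n23 never turns on.

No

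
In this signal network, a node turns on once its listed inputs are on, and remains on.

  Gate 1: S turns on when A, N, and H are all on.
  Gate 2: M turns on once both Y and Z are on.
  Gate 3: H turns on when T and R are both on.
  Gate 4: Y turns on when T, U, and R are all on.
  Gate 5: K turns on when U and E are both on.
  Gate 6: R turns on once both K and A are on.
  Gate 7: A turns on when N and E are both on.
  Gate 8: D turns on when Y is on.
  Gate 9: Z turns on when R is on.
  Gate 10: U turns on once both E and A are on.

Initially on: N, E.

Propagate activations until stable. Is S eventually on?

No

S would need A, N, and H (Gate 1), but H never turns on.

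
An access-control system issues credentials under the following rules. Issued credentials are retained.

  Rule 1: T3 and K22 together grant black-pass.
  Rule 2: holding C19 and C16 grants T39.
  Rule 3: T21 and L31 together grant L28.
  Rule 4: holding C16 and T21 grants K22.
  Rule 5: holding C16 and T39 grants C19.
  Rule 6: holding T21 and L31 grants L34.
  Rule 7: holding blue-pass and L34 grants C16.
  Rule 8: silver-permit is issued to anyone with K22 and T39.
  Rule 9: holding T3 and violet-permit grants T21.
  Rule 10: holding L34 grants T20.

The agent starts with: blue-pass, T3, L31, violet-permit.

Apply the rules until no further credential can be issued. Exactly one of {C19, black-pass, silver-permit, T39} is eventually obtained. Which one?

black-pass

Holding T3 and violet-permit grants T21 (Rule 9).
Holding T21 and L31 grants L34 (Rule 6).
Holding blue-pass and L34 grants C16 (Rule 7).
Holding C16 and T21 grants K22 (Rule 4).
Holding T3 and K22 grants black-pass (Rule 1).
C19 would need C16 and T39 (Rule 5), but T39 is never granted. T39 would need C19 and C16 (Rule 2), but C19 is never granted. silver-permit would need K22 and T39 (Rule 8), but T39 is never granted.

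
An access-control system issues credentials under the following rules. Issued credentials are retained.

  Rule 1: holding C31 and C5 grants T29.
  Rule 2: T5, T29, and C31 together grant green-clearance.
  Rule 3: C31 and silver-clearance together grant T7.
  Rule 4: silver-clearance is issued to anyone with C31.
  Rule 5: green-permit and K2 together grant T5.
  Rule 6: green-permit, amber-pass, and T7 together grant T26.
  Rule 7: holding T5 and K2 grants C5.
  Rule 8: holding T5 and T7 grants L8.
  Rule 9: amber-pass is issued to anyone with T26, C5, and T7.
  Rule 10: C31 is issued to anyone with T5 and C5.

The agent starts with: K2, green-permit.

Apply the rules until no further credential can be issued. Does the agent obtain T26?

T26 would need green-permit, amber-pass, and T7 (Rule 6), but amber-pass is never granted.

No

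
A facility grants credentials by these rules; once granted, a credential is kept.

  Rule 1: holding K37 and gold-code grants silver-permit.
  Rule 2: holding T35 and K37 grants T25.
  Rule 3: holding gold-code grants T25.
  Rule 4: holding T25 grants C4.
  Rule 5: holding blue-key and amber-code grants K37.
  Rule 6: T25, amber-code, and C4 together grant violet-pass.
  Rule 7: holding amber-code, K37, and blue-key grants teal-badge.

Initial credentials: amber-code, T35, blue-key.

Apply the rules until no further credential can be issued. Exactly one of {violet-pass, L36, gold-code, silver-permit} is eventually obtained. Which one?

Holding blue-key and amber-code grants K37 (Rule 5).
Holding T35 and K37 grants T25 (Rule 2).
Holding T25 grants C4 (Rule 4).
Holding T25, amber-code, and C4 grants violet-pass (Rule 6).
silver-permit would need K37 and gold-code (Rule 1), but gold-code is never granted. No rule produces gold-code, and it is not given. No rule produces L36, and it is not given.

violet-pass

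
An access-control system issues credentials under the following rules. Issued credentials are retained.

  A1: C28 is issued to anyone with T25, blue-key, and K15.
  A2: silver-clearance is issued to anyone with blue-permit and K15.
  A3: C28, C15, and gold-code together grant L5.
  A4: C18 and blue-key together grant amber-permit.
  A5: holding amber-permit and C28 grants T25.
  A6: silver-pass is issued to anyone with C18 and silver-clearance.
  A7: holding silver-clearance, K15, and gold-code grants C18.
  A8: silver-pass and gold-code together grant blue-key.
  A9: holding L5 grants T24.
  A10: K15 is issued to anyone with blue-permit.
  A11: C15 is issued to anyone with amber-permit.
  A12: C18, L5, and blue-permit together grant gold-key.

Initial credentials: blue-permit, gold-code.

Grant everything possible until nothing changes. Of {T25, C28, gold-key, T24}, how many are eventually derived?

0

T25 would need amber-permit and C28 (A5), but C28 is never granted.
C28 would need T25, blue-key, and K15 (A1), but T25 is never granted.
gold-key would need C18, L5, and blue-permit (A12), but L5 is never granted.
T24 would need L5 (A9), but L5 is never granted.
None of the 4 are reached.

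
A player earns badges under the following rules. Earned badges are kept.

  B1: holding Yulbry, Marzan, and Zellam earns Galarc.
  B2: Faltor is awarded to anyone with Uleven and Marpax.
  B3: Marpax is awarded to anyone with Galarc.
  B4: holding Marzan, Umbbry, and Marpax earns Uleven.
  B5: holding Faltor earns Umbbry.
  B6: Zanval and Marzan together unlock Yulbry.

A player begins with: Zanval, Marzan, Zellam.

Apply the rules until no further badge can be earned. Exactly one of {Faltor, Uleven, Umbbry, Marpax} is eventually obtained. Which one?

With Zanval and Marzan, Yulbry is earned (B6).
With Yulbry, Marzan, and Zellam, Galarc is earned (B1).
With Galarc, Marpax is earned (B3).
Uleven would need Marzan, Umbbry, and Marpax (B4), but Umbbry is never earned. Umbbry would need Faltor (B5), but Faltor is never earned. Faltor would need Uleven and Marpax (B2), but Uleven is never earned.

Marpax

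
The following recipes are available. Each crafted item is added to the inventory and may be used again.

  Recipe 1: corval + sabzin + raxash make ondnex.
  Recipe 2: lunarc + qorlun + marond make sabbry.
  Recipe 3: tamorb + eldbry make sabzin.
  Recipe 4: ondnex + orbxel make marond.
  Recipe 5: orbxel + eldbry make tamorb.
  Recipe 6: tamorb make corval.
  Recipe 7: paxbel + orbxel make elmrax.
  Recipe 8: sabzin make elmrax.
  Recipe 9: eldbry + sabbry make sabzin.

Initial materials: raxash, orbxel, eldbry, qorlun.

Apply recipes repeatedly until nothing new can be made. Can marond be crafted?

orbxel + eldbry → tamorb (Recipe 5).
Using Recipe 3, tamorb and eldbry make sabzin.
tamorb → corval (Recipe 6).
Using Recipe 1, corval, sabzin, and raxash make ondnex.
ondnex + orbxel → marond (Recipe 4).

Yes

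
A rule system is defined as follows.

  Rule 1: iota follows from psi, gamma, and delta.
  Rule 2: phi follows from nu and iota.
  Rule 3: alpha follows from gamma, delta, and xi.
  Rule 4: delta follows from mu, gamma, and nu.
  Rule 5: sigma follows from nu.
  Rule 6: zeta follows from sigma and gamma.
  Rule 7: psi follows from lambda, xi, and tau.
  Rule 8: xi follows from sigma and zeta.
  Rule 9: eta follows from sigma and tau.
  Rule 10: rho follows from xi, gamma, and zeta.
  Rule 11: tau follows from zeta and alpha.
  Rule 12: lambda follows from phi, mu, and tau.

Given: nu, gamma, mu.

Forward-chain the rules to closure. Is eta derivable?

Yes

mu, gamma, and nu hold, so delta follows (Rule 4).
From nu, Rule 5 gives sigma.
From sigma and gamma, Rule 6 gives zeta.
sigma and zeta hold, so xi follows (Rule 8).
gamma, delta, and xi hold, so alpha follows (Rule 3).
From zeta and alpha, Rule 11 gives tau.
From sigma and tau, Rule 9 gives eta.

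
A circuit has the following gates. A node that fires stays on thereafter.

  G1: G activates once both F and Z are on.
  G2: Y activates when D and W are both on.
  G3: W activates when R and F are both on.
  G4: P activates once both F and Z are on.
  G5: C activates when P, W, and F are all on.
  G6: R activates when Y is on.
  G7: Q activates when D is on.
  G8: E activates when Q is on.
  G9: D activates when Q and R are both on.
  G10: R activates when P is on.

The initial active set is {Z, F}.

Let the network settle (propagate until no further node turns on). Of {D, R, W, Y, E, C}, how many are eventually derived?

3

F and Z are on, so P activates (G4).
P is on, so R activates (G10).
G3: R and F on → W on.
P, W, and F are on, so C activates (G5).
D would need Q and R (G9), but Q never turns on.
R: reached.
W: reached.
Y would need D and W (G2), but D never turns on.
E would need Q (G8), but Q never turns on.
C: reached.
Reached: R, W, and C — 3 of the 6.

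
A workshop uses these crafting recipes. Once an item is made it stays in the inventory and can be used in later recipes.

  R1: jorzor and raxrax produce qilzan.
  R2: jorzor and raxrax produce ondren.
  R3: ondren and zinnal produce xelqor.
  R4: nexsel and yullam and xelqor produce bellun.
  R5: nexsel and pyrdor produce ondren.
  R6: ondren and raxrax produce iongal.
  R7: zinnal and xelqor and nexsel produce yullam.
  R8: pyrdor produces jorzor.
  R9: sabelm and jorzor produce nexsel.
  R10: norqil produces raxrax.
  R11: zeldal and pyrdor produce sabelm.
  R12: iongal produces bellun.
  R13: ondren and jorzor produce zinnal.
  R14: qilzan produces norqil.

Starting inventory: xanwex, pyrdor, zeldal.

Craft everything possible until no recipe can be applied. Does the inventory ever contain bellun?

Yes

zeldal and pyrdor → sabelm (R11).
Using R8, pyrdor makes jorzor.
sabelm and jorzor → nexsel (R9).
Using R5, nexsel and pyrdor make ondren.
Using R13, ondren and jorzor make zinnal.
ondren and zinnal → xelqor (R3).
zinnal and xelqor and nexsel → yullam (R7).
Using R4, nexsel, yullam, and xelqor make bellun.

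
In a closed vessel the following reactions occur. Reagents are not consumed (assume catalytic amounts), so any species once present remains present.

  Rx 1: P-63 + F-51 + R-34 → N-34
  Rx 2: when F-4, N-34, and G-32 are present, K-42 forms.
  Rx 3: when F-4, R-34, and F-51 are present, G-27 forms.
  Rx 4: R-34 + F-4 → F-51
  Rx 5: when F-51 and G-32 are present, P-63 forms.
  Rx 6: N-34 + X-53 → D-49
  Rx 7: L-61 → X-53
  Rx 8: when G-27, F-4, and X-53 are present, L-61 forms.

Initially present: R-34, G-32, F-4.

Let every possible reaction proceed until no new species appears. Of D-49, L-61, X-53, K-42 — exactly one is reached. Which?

R-34 and F-4 present → F-51 forms (Rx 4).
F-51 and G-32 present → P-63 forms (Rx 5).
P-63, F-51, and R-34 present → N-34 forms (Rx 1).
F-4, N-34, and G-32 present → K-42 forms (Rx 2).
L-61 would need G-27, F-4, and X-53 (Rx 8), but X-53 never forms. D-49 would need N-34 and X-53 (Rx 6), but X-53 never forms. X-53 would need L-61 (Rx 7), but L-61 never forms.

K-42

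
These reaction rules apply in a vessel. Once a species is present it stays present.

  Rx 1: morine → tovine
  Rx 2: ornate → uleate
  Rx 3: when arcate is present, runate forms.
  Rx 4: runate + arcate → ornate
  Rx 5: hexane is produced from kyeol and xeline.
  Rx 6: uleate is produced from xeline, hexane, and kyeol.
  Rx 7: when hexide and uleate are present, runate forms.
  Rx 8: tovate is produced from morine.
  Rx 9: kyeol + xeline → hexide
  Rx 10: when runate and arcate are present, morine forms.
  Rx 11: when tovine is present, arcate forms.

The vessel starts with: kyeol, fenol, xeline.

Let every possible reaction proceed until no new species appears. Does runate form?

Yes

kyeol and xeline present → hexide forms (Rx 9).
kyeol and xeline present → hexane forms (Rx 5).
xeline, hexane, and kyeol present → uleate forms (Rx 6).
hexide and uleate present → runate forms (Rx 7).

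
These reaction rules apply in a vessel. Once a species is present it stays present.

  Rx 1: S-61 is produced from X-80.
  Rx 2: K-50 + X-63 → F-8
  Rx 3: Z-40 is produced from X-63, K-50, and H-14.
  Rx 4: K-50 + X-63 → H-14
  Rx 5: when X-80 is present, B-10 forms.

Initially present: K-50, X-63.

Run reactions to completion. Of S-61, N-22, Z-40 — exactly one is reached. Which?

Z-40

K-50 and X-63 present → H-14 forms (Rx 4).
X-63, K-50, and H-14 present → Z-40 forms (Rx 3).
No rule produces N-22, and it is not given. S-61 would need X-80 (Rx 1), but X-80 never forms.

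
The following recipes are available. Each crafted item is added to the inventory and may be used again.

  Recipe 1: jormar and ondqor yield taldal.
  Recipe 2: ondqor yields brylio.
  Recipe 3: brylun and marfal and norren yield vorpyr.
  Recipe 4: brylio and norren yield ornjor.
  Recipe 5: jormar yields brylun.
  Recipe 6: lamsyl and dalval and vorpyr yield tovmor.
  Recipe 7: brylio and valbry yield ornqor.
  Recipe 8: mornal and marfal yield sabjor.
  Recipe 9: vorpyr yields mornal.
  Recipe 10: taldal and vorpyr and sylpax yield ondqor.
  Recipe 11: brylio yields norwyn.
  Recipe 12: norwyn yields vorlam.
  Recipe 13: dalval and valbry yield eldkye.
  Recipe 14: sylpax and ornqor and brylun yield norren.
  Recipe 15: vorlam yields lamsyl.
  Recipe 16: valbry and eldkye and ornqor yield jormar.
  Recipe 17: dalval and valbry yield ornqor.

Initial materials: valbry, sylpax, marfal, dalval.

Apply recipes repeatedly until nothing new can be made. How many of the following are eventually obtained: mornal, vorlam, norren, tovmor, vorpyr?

Using Recipe 17, dalval and valbry make ornqor.
dalval and valbry → eldkye (Recipe 13).
valbry and eldkye and ornqor → jormar (Recipe 16).
jormar → brylun (Recipe 5).
Using Recipe 14, sylpax, ornqor, and brylun make norren.
brylun and marfal and norren → vorpyr (Recipe 3).
Using Recipe 9, vorpyr makes mornal.
mornal: reached.
vorlam would need norwyn (Recipe 12), but norwyn is never obtained.
norren: reached.
tovmor would need lamsyl, dalval, and vorpyr (Recipe 6), but lamsyl is never obtained.
vorpyr: reached.
Reached: mornal, norren, and vorpyr — 3 of the 5.

3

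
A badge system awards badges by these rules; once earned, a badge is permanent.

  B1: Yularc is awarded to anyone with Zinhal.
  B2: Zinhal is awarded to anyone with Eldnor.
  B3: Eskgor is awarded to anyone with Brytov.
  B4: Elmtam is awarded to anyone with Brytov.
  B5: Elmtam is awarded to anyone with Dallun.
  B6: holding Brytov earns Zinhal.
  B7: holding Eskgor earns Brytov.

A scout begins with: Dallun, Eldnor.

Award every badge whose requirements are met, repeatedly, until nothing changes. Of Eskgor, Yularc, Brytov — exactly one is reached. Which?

With Eldnor, Zinhal is earned (B2).
With Zinhal, Yularc is earned (B1).
Brytov would need Eskgor (B7), but Eskgor is never earned. Eskgor would need Brytov (B3), but Brytov is never earned.

Yularc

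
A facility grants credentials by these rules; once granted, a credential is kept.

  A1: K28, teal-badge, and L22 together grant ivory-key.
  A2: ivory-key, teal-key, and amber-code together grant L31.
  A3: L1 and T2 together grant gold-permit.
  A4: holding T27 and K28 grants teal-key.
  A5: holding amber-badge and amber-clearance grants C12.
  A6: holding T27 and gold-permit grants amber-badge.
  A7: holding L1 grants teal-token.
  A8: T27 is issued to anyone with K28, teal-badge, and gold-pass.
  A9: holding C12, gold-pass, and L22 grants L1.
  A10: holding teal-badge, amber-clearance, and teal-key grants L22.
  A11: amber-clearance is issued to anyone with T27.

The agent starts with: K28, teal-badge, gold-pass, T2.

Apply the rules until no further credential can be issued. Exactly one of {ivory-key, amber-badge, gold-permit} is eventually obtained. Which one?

ivory-key

Holding K28, teal-badge, and gold-pass grants T27 (A8).
Holding T27 and K28 grants teal-key (A4).
Holding T27 grants amber-clearance (A11).
Holding teal-badge, amber-clearance, and teal-key grants L22 (A10).
Holding K28, teal-badge, and L22 grants ivory-key (A1).
gold-permit would need L1 and T2 (A3), but L1 is never granted. amber-badge would need T27 and gold-permit (A6), but gold-permit is never granted.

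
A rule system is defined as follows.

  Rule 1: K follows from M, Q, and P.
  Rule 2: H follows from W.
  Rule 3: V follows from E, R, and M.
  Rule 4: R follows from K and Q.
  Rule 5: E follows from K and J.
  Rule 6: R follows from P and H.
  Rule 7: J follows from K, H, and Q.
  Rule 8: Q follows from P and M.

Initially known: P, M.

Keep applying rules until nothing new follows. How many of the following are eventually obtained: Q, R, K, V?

3

P and M hold, so Q follows (Rule 8).
M, Q, and P hold, so K follows (Rule 1).
K and Q hold, so R follows (Rule 4).
Q: reached.
R: reached.
K: reached.
V would need E, R, and M (Rule 3), but E is never established.
Reached: Q, R, and K — 3 of the 4.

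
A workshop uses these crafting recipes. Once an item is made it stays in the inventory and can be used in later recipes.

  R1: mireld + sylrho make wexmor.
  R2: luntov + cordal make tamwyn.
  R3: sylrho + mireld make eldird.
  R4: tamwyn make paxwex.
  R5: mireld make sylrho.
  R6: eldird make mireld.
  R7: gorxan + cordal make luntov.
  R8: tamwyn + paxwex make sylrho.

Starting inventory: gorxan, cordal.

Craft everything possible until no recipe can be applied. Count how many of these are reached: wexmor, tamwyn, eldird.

1

gorxan + cordal → luntov (R7).
Using R2, luntov and cordal make tamwyn.
wexmor would need mireld and sylrho (R1), but mireld is never obtained.
tamwyn: reached.
eldird would need sylrho and mireld (R3), but mireld is never obtained.
Reached: tamwyn — 1 of the 3.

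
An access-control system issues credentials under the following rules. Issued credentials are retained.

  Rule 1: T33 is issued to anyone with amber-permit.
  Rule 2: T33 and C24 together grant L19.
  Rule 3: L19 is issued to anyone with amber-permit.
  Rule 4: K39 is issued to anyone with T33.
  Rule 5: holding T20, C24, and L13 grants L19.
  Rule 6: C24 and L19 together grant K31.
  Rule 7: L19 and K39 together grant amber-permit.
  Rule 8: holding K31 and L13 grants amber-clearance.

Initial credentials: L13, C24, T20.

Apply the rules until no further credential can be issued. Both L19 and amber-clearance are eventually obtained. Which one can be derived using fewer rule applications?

L19: Holding T20, C24, and L13 grants L19 (Rule 5). [1 rule application]
amber-clearance: Holding T20, C24, and L13 grants L19 (Rule 5). Holding C24 and L19 grants K31 (Rule 6). Holding K31 and L13 grants amber-clearance (Rule 8). [3 rule applications]
L19 needs fewer.

L19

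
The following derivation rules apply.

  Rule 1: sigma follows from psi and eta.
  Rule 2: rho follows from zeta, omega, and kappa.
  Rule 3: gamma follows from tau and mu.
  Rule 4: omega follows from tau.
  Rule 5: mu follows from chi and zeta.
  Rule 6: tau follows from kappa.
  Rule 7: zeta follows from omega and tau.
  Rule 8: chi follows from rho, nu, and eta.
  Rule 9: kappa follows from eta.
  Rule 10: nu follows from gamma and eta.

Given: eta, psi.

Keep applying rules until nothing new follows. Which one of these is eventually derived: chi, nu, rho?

rho

eta holds, so kappa follows (Rule 9).
From kappa, Rule 6 gives tau.
From tau, Rule 4 gives omega.
omega and tau hold, so zeta follows (Rule 7).
From zeta, omega, and kappa, Rule 2 gives rho.
nu would need gamma and eta (Rule 10), but gamma is never established. chi would need rho, nu, and eta (Rule 8), but nu is never established.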